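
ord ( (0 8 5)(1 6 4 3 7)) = 15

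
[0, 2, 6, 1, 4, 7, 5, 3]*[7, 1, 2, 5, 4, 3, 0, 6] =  [7, 2, 0, 1, 4, 6, 3, 5]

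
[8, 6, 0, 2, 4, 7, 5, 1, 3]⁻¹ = [2, 7, 3, 8, 4, 6, 1, 5, 0]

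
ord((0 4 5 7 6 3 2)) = 7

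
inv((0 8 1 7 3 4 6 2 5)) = (0 5 2 6 4 3 7 1 8)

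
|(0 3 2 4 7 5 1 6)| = 8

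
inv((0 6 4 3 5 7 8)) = (0 8 7 5 3 4 6)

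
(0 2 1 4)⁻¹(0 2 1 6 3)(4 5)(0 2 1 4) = (0 5)(1 4 6 3 2)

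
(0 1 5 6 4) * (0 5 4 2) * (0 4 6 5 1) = (1 6 2 4)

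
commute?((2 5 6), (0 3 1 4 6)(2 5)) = no:(2 5 6)*(0 3 1 4 6)(2 5) = (0 3 1 4 6 5), (0 3 1 4 6)(2 5)*(2 5 6) = (0 3 1 4 2 6)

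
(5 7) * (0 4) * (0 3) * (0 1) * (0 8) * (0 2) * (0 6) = (0 4 3 1 8 2 6)(5 7)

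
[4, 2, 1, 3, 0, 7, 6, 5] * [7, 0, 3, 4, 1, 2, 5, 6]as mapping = [0→1, 1→3, 2→0, 3→4, 4→7, 5→6, 6→5, 7→2]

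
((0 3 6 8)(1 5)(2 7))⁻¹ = (0 8 6 3)(1 5)(2 7)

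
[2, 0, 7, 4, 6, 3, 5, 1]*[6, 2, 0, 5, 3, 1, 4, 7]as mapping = [0→0, 1→6, 2→7, 3→3, 4→4, 5→5, 6→1, 7→2]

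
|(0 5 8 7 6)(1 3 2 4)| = 20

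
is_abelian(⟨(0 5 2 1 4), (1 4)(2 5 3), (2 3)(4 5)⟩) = no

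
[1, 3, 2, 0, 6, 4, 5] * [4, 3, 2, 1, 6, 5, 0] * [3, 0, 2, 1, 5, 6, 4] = [1, 0, 2, 5, 3, 4, 6]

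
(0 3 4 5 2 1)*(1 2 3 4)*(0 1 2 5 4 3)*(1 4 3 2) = (0 2 5)(1 4 3)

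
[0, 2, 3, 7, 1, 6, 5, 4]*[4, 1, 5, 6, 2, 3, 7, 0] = [4, 5, 6, 0, 1, 7, 3, 2]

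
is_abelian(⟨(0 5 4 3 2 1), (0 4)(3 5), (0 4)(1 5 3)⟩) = no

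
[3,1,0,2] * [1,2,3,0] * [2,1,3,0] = [2,3,1,0]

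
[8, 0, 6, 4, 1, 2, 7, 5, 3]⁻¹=[1, 4, 5, 8, 3, 7, 2, 6, 0]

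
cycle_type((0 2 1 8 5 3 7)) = 7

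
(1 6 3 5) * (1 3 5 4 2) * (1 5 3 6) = (2 5 6 3 4)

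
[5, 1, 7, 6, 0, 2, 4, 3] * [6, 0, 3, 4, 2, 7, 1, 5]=[7, 0, 5, 1, 6, 3, 2, 4]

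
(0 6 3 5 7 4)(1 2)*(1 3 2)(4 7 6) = (0 4)(2 3 5 6)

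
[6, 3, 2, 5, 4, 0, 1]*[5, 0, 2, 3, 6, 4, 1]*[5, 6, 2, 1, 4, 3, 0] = [6, 1, 2, 4, 0, 3, 5]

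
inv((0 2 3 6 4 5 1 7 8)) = (0 8 7 1 5 4 6 3 2)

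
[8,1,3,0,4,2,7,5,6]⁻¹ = [3,1,5,2,4,7,8,6,0]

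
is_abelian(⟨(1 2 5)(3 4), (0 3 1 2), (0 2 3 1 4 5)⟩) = no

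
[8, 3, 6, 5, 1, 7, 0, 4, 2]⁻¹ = [6, 4, 8, 1, 7, 3, 2, 5, 0]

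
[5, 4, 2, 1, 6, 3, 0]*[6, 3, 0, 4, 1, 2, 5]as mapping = [0→2, 1→1, 2→0, 3→3, 4→5, 5→4, 6→6]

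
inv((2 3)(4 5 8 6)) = (2 3)(4 6 8 5)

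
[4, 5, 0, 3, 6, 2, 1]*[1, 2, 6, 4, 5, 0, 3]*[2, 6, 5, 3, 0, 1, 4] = [1, 2, 6, 0, 3, 4, 5]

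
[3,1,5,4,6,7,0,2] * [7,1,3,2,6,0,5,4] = [2,1,0,6,5,4,7,3]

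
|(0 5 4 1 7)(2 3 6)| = 15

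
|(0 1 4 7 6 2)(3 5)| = 6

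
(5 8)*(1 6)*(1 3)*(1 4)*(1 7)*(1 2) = (1 6 3 4 7 2)(5 8)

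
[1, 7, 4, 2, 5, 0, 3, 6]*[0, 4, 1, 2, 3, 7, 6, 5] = [4, 5, 3, 1, 7, 0, 2, 6]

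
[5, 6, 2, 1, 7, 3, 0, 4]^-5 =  [0, 1, 2, 3, 7, 5, 6, 4]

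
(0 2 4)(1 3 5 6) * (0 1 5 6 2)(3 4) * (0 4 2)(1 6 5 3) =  (0 4 6 3 5)(1 2)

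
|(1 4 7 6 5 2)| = 6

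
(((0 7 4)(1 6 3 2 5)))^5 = (0 4 7)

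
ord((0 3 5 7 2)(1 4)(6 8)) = 10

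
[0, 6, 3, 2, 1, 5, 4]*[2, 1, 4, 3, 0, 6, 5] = [2, 5, 3, 4, 1, 6, 0]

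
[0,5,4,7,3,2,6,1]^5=[0,7,5,4,2,1,6,3]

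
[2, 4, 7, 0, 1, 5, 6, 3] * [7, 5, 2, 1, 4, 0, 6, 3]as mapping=[0→2, 1→4, 2→3, 3→7, 4→5, 5→0, 6→6, 7→1]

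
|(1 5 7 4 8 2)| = 6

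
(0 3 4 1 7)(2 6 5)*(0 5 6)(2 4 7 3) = (0 2)(1 3 7 5 4)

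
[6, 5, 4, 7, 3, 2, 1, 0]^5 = [4, 7, 6, 5, 1, 0, 3, 2]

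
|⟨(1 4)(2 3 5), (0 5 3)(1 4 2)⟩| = 720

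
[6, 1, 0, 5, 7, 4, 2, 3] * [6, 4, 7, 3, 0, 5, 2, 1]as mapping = [0→2, 1→4, 2→6, 3→5, 4→1, 5→0, 6→7, 7→3]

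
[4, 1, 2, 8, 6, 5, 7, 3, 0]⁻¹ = [8, 1, 2, 7, 0, 5, 4, 6, 3]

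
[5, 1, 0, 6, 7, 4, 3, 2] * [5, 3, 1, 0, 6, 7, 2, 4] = [7, 3, 5, 2, 4, 6, 0, 1]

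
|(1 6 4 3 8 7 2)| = 7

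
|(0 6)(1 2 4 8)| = 4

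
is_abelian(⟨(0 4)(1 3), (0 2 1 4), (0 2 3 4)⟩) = no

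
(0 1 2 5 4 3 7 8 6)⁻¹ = (0 6 8 7 3 4 5 2 1)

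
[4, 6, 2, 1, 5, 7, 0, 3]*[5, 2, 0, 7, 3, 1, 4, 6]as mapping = [0→3, 1→4, 2→0, 3→2, 4→1, 5→6, 6→5, 7→7]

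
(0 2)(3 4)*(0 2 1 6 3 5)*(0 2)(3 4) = (0 1 6 4 5 2)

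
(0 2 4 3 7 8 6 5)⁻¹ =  (0 5 6 8 7 3 4 2)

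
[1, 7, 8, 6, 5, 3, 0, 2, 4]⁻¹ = [6, 0, 7, 5, 8, 4, 3, 1, 2]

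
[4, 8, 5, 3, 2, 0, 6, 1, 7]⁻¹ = [5, 7, 4, 3, 0, 2, 6, 8, 1]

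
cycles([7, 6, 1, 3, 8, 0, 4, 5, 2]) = (0 7 5)(1 6 4 8 2)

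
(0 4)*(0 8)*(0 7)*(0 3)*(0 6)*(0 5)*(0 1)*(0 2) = (0 4 8 7 3 6 5 1 2)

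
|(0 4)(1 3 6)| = 6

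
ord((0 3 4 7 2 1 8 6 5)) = 9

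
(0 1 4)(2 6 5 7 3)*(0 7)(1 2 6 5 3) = (0 2 5)(1 4 7)(3 6)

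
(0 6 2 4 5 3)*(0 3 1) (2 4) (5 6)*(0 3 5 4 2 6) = (0 4) (1 3 5) (2 6) 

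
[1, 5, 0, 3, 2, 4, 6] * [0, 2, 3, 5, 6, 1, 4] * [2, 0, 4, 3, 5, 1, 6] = [4, 0, 2, 1, 3, 6, 5]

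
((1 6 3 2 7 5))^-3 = (1 2)(3 5)(6 7)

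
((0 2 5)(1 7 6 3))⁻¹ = (0 5 2)(1 3 6 7)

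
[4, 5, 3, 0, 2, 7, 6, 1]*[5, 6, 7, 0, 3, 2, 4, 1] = [3, 2, 0, 5, 7, 1, 4, 6]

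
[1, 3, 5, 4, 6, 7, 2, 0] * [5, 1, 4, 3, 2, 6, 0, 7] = [1, 3, 6, 2, 0, 7, 4, 5]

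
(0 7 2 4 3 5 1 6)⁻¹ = (0 6 1 5 3 4 2 7)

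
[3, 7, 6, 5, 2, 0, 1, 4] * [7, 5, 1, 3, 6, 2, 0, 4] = [3, 4, 0, 2, 1, 7, 5, 6]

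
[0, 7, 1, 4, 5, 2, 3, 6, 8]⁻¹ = [0, 2, 5, 6, 3, 4, 7, 1, 8]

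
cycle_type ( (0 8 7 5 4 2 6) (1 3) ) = 2.7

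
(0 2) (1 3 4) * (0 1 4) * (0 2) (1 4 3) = (2 4 3) 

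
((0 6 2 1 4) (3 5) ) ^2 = (0 2 4 6 1) 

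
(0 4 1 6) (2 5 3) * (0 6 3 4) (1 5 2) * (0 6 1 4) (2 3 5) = (0 6 1 5) (2 3 4) 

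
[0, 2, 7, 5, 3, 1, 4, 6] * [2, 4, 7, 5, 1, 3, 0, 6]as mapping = [0→2, 1→7, 2→6, 3→3, 4→5, 5→4, 6→1, 7→0]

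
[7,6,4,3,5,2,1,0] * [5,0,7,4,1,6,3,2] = [2,3,1,4,6,7,0,5]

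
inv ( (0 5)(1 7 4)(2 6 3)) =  (0 5)(1 4 7)(2 3 6)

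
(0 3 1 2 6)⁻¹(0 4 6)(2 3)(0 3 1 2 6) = (0 3 4)(1 6)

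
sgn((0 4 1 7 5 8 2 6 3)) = 1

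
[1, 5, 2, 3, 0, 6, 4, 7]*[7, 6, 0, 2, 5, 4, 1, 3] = [6, 4, 0, 2, 7, 1, 5, 3]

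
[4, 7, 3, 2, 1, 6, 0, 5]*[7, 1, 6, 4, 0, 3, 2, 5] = [0, 5, 4, 6, 1, 2, 7, 3]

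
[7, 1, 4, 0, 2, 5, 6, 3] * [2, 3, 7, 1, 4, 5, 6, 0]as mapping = [0→0, 1→3, 2→4, 3→2, 4→7, 5→5, 6→6, 7→1]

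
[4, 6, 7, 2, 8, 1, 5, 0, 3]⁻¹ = [7, 5, 3, 8, 0, 6, 1, 2, 4]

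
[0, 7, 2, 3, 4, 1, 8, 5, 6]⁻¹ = [0, 5, 2, 3, 4, 7, 8, 1, 6]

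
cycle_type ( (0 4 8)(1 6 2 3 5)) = 3.5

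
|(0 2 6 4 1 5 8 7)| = 8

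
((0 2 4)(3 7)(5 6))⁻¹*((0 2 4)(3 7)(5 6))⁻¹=(0 2 4)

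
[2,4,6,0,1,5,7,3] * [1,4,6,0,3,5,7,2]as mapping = [0→6,1→3,2→7,3→1,4→4,5→5,6→2,7→0]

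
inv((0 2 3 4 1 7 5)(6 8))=(0 5 7 1 4 3 2)(6 8)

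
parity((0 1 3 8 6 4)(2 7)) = even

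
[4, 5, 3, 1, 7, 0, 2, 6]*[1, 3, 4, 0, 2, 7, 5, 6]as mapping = [0→2, 1→7, 2→0, 3→3, 4→6, 5→1, 6→4, 7→5]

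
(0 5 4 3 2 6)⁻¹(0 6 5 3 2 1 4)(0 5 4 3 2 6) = (0 4 2 6 1 3 5)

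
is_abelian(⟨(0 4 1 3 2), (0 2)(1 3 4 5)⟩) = no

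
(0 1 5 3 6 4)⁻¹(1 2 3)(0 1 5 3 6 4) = (2 6 5)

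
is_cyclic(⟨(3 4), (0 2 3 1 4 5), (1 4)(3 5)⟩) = no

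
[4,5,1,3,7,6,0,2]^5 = [5,7,4,3,6,2,1,0]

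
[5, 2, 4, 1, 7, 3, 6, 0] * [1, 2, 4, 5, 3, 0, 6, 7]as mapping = [0→0, 1→4, 2→3, 3→2, 4→7, 5→5, 6→6, 7→1]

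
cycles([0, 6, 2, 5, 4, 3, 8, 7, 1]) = (1 6 8)(3 5)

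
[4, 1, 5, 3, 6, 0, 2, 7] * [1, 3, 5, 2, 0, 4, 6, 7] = [0, 3, 4, 2, 6, 1, 5, 7]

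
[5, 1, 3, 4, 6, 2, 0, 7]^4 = [4, 1, 0, 5, 2, 6, 3, 7]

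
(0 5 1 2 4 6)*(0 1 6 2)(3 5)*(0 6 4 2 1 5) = (0 3)(1 6 5 4)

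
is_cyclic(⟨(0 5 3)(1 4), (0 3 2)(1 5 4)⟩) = no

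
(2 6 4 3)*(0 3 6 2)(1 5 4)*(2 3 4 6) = (0 4 2 3)(1 5 6)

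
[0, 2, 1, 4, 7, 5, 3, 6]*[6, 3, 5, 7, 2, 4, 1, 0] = [6, 5, 3, 2, 0, 4, 7, 1]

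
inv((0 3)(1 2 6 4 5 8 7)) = (0 3)(1 7 8 5 4 6 2)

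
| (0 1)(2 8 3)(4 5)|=6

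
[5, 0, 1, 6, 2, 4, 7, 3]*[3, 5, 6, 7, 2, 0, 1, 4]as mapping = [0→0, 1→3, 2→5, 3→1, 4→6, 5→2, 6→4, 7→7]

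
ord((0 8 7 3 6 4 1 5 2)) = 9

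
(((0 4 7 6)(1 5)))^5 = (0 4 7 6)(1 5)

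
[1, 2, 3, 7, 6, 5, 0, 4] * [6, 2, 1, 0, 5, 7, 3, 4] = [2, 1, 0, 4, 3, 7, 6, 5]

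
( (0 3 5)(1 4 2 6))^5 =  (0 5 3)(1 4 2 6)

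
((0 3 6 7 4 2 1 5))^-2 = (0 1 4 6)(2 7 3 5)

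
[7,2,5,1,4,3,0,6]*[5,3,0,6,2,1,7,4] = [4,0,1,3,2,6,5,7]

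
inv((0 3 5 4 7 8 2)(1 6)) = (0 2 8 7 4 5 3)(1 6)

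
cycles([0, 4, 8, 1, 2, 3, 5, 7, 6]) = (1 4 2 8 6 5 3)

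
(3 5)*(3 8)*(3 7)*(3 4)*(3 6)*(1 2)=(1 2)(3 5 8 7 4 6)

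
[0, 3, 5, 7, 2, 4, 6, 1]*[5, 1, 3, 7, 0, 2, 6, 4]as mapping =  [0→5, 1→7, 2→2, 3→4, 4→3, 5→0, 6→6, 7→1]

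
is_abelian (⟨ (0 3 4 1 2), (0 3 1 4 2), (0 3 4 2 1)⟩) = no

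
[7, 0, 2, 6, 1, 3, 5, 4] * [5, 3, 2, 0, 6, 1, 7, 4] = [4, 5, 2, 7, 3, 0, 1, 6]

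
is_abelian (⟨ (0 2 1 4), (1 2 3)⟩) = no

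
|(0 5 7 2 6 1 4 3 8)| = 9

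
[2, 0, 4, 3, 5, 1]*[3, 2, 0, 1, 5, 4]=[0, 3, 5, 1, 4, 2]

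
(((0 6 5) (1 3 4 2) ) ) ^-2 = (0 6 5) (1 4) (2 3) 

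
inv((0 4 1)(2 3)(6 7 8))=(0 1 4)(2 3)(6 8 7)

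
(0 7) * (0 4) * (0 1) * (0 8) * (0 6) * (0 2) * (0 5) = (0 7 4 1 8 6 2 5) 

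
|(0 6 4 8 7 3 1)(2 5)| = 14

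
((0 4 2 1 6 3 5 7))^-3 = (0 3 2 7 6 4 5 1)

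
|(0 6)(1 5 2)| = 6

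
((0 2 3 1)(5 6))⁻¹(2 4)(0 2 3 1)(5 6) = (3 4)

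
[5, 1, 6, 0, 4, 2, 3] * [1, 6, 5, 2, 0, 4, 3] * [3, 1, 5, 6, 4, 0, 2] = [4, 2, 6, 1, 3, 0, 5]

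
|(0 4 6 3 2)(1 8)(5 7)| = 10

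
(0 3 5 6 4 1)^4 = (0 4 5)(1 6 3)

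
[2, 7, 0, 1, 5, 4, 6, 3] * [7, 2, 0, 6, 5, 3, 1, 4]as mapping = [0→0, 1→4, 2→7, 3→2, 4→3, 5→5, 6→1, 7→6]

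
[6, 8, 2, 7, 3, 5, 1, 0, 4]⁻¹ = [7, 6, 2, 4, 8, 5, 0, 3, 1]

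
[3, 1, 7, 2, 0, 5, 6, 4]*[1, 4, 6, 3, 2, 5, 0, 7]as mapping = [0→3, 1→4, 2→7, 3→6, 4→1, 5→5, 6→0, 7→2]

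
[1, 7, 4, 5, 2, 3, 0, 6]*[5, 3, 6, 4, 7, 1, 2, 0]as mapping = [0→3, 1→0, 2→7, 3→1, 4→6, 5→4, 6→5, 7→2]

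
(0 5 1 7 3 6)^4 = (0 3 1)(5 6 7)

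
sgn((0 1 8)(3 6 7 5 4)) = 1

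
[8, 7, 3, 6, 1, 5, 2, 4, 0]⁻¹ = [8, 4, 6, 2, 7, 5, 3, 1, 0]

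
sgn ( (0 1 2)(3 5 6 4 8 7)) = -1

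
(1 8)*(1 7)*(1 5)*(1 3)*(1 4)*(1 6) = (1 8 7 5 3 4 6)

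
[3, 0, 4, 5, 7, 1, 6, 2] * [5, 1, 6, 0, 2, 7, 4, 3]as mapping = [0→0, 1→5, 2→2, 3→7, 4→3, 5→1, 6→4, 7→6]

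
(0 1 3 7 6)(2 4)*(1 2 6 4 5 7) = (0 2 5 7 4 6)(1 3)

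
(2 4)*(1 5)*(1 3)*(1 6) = (1 5 3 6)(2 4)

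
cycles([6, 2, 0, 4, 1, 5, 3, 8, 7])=(0 6 3 4 1 2)(7 8)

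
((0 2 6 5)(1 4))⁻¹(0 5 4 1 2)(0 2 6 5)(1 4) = (0 1 4 6 2)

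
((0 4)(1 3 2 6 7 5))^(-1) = (0 4)(1 5 7 6 2 3)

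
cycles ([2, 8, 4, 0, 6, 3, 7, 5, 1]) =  (0 2 4 6 7 5 3)(1 8)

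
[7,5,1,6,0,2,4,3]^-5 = [0,5,1,3,4,2,6,7]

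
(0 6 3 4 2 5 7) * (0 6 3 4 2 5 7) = (0 3 2 7 6 4 5)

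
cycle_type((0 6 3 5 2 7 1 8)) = 8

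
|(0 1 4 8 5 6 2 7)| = 8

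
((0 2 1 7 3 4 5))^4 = (0 3 2 4 1 5 7)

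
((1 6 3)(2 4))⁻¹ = (1 3 6)(2 4)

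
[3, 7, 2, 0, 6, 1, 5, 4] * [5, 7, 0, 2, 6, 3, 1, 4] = [2, 4, 0, 5, 1, 7, 3, 6]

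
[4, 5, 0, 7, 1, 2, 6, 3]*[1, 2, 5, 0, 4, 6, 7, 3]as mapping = [0→4, 1→6, 2→1, 3→3, 4→2, 5→5, 6→7, 7→0]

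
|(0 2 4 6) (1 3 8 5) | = 4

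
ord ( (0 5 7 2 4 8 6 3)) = 8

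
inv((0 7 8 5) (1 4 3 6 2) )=(0 5 8 7) (1 2 6 3 4) 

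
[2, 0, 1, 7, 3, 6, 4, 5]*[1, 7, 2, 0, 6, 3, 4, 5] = [2, 1, 7, 5, 0, 4, 6, 3]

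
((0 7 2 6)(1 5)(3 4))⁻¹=(0 6 2 7)(1 5)(3 4)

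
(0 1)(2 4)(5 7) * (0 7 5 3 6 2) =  (0 1 7 3 6 2 4)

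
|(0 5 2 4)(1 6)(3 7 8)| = 12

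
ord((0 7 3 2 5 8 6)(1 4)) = 14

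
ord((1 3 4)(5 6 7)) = 3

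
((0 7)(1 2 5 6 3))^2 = (1 5 3 2 6)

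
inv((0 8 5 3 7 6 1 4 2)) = (0 2 4 1 6 7 3 5 8)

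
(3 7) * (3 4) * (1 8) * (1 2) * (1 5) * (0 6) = (0 6)(1 8 2 5)(3 7 4)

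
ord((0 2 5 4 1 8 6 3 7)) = 9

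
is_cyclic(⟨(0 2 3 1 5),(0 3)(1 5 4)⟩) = no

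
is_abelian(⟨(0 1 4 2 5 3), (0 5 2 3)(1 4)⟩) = no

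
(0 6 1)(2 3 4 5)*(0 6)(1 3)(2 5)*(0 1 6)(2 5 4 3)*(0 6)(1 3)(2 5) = (0 3 1 6 5 4 2)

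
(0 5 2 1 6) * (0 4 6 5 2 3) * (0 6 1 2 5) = (0 5 3 6 4 1)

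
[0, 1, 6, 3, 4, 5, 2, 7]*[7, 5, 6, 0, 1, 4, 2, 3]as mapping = [0→7, 1→5, 2→2, 3→0, 4→1, 5→4, 6→6, 7→3]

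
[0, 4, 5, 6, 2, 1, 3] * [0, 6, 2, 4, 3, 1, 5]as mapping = [0→0, 1→3, 2→1, 3→5, 4→2, 5→6, 6→4]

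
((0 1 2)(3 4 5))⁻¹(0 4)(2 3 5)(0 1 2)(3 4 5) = (0 4 3)(1 5)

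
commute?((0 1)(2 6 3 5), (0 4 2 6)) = no:(0 1)(2 6 3 5)*(0 4 2 6) = (0 1 4 2)(3 5 6), (0 4 2 6)*(0 1)(2 6 3 5) = (0 4 6 1)(2 3 5)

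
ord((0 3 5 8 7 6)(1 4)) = 6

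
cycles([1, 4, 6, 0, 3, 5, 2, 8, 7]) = (0 1 4 3)(2 6)(7 8)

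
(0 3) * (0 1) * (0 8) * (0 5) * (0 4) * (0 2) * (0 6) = (0 3 1 8 5 4 2 6) 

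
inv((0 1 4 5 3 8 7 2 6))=(0 6 2 7 8 3 5 4 1)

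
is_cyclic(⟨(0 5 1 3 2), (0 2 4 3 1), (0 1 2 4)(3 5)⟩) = no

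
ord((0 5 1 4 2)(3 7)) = 10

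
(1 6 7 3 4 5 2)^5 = (1 5 3 6 2 4 7)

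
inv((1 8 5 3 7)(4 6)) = (1 7 3 5 8)(4 6)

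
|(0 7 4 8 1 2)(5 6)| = 6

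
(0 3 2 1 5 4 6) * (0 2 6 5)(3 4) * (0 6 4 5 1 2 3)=(0 5)(1 6 3 4)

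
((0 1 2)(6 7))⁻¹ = (0 2 1)(6 7)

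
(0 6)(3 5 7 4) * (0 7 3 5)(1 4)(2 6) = (0 2 6 7 1 4 5 3)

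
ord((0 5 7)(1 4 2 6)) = 12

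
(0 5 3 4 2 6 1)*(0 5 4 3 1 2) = (0 4)(1 5)(2 6)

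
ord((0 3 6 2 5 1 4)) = 7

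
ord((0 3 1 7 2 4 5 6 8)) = 9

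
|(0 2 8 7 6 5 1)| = 7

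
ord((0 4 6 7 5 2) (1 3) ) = 6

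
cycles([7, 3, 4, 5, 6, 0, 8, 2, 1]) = (0 7 2 4 6 8 1 3 5)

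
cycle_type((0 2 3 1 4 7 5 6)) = 8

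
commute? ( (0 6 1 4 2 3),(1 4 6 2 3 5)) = no: (0 6 1 4 2 3) * (1 4 6 2 3 5) = (0 2 5 1 6 4 3),(1 4 6 2 3 5) * (0 6 1 4 2 3) = (0 6 3 5 4 1 2)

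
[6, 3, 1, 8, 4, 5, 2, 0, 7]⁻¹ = [7, 2, 6, 1, 4, 5, 0, 8, 3]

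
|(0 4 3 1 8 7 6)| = 7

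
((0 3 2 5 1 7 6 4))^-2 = (0 6 1 2)(3 4 7 5)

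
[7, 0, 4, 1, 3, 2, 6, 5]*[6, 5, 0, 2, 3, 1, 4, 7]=[7, 6, 3, 5, 2, 0, 4, 1]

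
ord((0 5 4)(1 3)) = 6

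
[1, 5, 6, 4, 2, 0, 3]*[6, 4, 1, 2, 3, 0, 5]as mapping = [0→4, 1→0, 2→5, 3→3, 4→1, 5→6, 6→2]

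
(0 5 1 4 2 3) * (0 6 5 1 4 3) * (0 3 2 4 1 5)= (0 5 1 2 3 6)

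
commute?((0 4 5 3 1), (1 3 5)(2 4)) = no:(0 4 5 3 1) * (1 3 5)(2 4) = (0 2 4 1), (1 3 5)(2 4) * (0 4 5 3 1) = (0 4 2 5)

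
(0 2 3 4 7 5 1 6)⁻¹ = (0 6 1 5 7 4 3 2)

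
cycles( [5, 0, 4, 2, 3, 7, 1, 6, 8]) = (0 5 7 6 1)(2 4 3)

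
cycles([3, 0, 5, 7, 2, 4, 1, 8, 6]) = (0 3 7 8 6 1)(2 5 4)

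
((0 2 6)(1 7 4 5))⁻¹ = (0 6 2)(1 5 4 7)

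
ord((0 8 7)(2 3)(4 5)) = 6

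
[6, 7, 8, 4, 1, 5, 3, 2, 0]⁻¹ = [8, 4, 7, 6, 3, 5, 0, 1, 2]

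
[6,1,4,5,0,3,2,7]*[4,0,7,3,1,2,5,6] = [5,0,1,2,4,3,7,6]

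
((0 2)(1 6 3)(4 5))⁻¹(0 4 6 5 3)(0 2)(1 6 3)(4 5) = (1 2 5 3 4)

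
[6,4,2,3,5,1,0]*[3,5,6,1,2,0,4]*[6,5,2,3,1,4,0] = [1,2,0,5,6,4,3]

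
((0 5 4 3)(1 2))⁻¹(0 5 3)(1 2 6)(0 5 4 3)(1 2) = (0 5 4)(1 6 2)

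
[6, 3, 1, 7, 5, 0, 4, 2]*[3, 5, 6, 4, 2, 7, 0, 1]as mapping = [0→0, 1→4, 2→5, 3→1, 4→7, 5→3, 6→2, 7→6]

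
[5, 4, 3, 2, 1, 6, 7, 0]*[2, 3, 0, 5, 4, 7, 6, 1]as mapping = [0→7, 1→4, 2→5, 3→0, 4→3, 5→6, 6→1, 7→2]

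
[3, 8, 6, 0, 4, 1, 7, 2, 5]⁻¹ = [3, 5, 7, 0, 4, 8, 2, 6, 1]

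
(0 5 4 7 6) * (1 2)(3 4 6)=(0 5 6)(1 2)(3 4 7)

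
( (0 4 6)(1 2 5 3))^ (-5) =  (0 4 6)(1 3 5 2)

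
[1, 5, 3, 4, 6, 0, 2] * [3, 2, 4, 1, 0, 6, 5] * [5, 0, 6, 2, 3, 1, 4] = [6, 4, 0, 5, 1, 2, 3]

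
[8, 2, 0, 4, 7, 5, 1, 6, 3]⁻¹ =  [2, 6, 1, 8, 3, 5, 7, 4, 0]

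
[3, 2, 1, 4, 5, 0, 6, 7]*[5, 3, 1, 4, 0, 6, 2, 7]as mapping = [0→4, 1→1, 2→3, 3→0, 4→6, 5→5, 6→2, 7→7]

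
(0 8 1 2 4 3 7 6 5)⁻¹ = (0 5 6 7 3 4 2 1 8)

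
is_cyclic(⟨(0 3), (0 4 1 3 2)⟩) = no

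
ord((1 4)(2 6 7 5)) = 4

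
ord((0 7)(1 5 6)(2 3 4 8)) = 12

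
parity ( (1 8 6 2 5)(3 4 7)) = even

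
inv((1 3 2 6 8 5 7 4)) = (1 4 7 5 8 6 2 3)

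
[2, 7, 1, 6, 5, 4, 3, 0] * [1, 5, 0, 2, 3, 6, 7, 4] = [0, 4, 5, 7, 6, 3, 2, 1]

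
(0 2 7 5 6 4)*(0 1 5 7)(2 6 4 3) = (0 6 3 2)(1 5 4)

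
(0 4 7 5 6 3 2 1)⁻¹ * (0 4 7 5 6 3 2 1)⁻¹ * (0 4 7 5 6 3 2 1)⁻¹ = (0 3 7 1 6 4 2 5)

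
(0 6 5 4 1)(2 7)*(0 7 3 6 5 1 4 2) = (0 5 2 3 6 1 7)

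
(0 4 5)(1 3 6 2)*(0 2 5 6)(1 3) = (0 4 6 5 2 3)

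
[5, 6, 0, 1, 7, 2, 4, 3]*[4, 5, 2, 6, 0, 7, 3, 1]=[7, 3, 4, 5, 1, 2, 0, 6]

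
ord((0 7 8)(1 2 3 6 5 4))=6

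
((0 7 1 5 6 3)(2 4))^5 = (0 3 6 5 1 7)(2 4)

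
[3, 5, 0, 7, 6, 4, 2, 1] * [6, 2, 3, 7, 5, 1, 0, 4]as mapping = [0→7, 1→1, 2→6, 3→4, 4→0, 5→5, 6→3, 7→2]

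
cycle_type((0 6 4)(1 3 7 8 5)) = 3.5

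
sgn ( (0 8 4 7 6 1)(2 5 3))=-1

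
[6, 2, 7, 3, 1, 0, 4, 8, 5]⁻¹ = [5, 4, 1, 3, 6, 8, 0, 2, 7]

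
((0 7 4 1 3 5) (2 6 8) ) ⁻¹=(0 5 3 1 4 7) (2 8 6) 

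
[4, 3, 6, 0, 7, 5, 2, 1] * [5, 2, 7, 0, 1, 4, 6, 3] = [1, 0, 6, 5, 3, 4, 7, 2]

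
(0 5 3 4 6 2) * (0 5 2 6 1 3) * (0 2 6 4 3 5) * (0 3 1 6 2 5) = (0 2 3 1)(4 6)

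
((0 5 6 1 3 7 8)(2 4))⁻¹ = (0 8 7 3 1 6 5)(2 4)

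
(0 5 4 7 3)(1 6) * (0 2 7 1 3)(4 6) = (0 5 6 3 2 7)(1 4)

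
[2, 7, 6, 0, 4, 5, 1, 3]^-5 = [2, 7, 6, 0, 4, 5, 1, 3]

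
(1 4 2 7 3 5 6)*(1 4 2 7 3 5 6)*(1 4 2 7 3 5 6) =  (1 7 6 2 5 4 3)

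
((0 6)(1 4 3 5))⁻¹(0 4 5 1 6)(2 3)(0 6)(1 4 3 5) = (0 6 3 1 4)(2 5)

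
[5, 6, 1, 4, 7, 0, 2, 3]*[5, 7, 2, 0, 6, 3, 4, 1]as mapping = [0→3, 1→4, 2→7, 3→6, 4→1, 5→5, 6→2, 7→0]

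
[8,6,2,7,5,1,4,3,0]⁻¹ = [8,5,2,7,6,4,1,3,0]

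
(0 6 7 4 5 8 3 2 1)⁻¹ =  (0 1 2 3 8 5 4 7 6)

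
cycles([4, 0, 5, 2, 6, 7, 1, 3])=(0 4 6 1)(2 5 7 3)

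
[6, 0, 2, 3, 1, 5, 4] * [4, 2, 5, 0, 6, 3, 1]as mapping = [0→1, 1→4, 2→5, 3→0, 4→2, 5→3, 6→6]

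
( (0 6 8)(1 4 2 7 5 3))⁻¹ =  (0 8 6)(1 3 5 7 2 4)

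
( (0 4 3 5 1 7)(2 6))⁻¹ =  (0 7 1 5 3 4)(2 6)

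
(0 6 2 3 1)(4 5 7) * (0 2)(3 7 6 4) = (0 4 5 6)(1 2 7 3)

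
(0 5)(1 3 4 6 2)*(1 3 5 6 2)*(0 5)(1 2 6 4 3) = (0 4 6 2 1)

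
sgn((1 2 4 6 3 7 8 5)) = -1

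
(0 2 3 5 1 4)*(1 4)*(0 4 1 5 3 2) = (1 5)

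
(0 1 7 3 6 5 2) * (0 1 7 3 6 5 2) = (0 7 6 2 1 3 5) 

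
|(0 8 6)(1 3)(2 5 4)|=6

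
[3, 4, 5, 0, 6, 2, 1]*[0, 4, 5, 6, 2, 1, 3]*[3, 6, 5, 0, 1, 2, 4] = [4, 5, 6, 3, 0, 2, 1]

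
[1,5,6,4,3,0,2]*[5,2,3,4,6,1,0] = [2,1,0,6,4,5,3]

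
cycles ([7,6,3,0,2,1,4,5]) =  (0 7 5 1 6 4 2 3)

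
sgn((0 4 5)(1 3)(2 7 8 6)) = 1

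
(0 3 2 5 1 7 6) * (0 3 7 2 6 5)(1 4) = (0 7 5 4 1 2)(3 6)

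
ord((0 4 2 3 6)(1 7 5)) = 15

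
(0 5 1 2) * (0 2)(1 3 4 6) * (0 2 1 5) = (1 2)(3 4 6 5)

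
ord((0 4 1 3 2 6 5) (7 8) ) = 14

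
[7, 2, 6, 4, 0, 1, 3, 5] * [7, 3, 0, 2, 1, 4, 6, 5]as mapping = [0→5, 1→0, 2→6, 3→1, 4→7, 5→3, 6→2, 7→4]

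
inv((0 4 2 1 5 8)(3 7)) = (0 8 5 1 2 4)(3 7)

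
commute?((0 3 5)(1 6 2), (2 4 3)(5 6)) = no:(0 3 5)(1 6 2)*(2 4 3)(5 6) = (0 2 1 5)(3 6 4), (2 4 3)(5 6)*(0 3 5)(1 6 2) = (0 3 1 6)(2 4 5)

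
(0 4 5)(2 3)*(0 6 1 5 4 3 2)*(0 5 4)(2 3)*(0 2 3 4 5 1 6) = (0 3 1 5)(2 4)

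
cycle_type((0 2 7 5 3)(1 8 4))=3.5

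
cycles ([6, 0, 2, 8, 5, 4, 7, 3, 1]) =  (0 6 7 3 8 1)(4 5)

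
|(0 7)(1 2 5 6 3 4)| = 6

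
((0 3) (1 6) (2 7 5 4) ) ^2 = (2 5) (4 7) 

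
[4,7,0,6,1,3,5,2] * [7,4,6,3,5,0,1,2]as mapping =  [0→5,1→2,2→7,3→1,4→4,5→3,6→0,7→6]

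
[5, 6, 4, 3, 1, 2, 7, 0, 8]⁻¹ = [7, 4, 5, 3, 2, 0, 1, 6, 8]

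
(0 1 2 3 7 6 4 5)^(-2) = (0 4 7 2)(1 5 6 3)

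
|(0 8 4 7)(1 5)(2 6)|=4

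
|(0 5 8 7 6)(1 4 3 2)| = 20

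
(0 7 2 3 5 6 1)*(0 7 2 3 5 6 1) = (0 2 5 1 7 3 6)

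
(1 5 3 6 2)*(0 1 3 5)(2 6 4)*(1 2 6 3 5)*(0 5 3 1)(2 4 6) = (0 4 2 3 6 1 5)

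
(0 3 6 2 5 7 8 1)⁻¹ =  (0 1 8 7 5 2 6 3)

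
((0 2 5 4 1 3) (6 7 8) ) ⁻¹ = (0 3 1 4 5 2) (6 8 7) 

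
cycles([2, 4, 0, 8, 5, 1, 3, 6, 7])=(0 2)(1 4 5)(3 8 7 6)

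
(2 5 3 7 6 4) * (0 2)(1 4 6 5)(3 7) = (0 2 1 4)(5 7)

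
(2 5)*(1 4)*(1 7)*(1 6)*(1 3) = (1 4 7 6 3)(2 5)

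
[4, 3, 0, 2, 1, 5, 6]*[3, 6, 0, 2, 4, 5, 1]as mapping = [0→4, 1→2, 2→3, 3→0, 4→6, 5→5, 6→1]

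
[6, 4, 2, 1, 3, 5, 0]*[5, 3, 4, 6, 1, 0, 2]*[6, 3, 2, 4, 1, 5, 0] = [2, 3, 1, 4, 0, 6, 5]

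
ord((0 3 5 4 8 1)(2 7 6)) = 6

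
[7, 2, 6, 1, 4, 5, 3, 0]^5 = [7, 2, 6, 1, 4, 5, 3, 0]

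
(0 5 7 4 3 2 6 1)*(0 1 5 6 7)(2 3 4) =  (0 6 5)(2 7)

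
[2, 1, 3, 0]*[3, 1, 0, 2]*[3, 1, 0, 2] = [3, 1, 0, 2]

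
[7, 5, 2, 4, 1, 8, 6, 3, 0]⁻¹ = [8, 4, 2, 7, 3, 1, 6, 0, 5]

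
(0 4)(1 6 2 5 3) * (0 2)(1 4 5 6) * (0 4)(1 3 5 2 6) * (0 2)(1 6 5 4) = (1 3 2 6)(4 5)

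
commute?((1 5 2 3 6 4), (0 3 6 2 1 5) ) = no:(1 5 2 3 6 4)*(0 3 6 2 1 5) = (0 3 2 6 4 5 1), (0 3 6 2 1 5)*(1 5 2 3 6 4) = (0 6 3 4 1 2 5) 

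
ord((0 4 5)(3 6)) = 6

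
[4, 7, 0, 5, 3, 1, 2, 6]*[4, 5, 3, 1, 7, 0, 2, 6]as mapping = [0→7, 1→6, 2→4, 3→0, 4→1, 5→5, 6→3, 7→2]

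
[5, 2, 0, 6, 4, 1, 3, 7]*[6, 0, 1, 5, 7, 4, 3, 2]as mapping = [0→4, 1→1, 2→6, 3→3, 4→7, 5→0, 6→5, 7→2]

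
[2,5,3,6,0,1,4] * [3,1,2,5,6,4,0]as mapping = [0→2,1→4,2→5,3→0,4→3,5→1,6→6]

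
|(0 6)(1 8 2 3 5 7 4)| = 14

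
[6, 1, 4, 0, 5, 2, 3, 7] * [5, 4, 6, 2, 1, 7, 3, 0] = [3, 4, 1, 5, 7, 6, 2, 0]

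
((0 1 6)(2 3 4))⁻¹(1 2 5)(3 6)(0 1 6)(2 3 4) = (0 4)(3 5 6)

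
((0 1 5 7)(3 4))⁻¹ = (0 7 5 1)(3 4)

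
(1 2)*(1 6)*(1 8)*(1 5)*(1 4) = (1 2 6 8 5 4)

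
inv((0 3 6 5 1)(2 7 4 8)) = (0 1 5 6 3)(2 8 4 7)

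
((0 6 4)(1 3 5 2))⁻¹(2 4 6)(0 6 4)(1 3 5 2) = (0 4 1)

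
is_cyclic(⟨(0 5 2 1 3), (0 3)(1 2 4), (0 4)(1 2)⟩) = no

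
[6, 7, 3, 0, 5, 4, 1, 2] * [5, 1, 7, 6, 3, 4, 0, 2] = [0, 2, 6, 5, 4, 3, 1, 7]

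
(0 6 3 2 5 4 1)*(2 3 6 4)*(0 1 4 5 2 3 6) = (0 5 3 6) 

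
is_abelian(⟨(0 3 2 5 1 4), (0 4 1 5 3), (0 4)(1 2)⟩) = no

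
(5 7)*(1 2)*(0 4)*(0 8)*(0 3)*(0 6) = (0 4 8 3 6) (1 2) (5 7) 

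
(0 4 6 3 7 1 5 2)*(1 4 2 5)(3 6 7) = (0 2)(4 7)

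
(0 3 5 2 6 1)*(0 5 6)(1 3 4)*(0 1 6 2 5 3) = (0 4 6)(1 3 2)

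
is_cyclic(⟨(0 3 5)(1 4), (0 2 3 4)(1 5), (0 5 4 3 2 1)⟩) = no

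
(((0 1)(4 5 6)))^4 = (4 5 6)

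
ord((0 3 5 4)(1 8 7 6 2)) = 20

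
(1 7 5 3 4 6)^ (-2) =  (1 4 5)(3 7 6)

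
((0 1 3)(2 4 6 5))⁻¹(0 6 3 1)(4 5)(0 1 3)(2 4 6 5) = (0 3 1 5)(2 6)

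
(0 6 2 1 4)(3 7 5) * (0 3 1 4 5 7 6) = (1 5)(2 4 3 6)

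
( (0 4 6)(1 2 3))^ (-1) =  (0 6 4)(1 3 2)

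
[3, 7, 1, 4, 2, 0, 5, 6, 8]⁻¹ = [5, 2, 4, 0, 3, 6, 7, 1, 8]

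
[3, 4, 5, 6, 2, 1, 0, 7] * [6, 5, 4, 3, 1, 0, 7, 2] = [3, 1, 0, 7, 4, 5, 6, 2] 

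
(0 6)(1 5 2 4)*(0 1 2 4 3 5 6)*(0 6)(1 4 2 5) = (0 6 4 5 2 3 1)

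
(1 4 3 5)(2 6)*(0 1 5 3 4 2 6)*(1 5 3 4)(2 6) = (0 5 3 4 1 6 2)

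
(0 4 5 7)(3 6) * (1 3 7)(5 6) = (0 4 6 7)(1 3 5)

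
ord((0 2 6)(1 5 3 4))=12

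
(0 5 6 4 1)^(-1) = (0 1 4 6 5)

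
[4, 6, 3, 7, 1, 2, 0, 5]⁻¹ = [6, 4, 5, 2, 0, 7, 1, 3]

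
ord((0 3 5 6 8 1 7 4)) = 8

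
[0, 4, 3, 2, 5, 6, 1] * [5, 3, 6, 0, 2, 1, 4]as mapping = [0→5, 1→2, 2→0, 3→6, 4→1, 5→4, 6→3]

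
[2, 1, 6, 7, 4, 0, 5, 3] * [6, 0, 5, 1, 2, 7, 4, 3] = [5, 0, 4, 3, 2, 6, 7, 1]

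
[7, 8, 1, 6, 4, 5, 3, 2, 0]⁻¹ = [8, 2, 7, 6, 4, 5, 3, 0, 1]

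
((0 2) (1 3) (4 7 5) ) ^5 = (0 2) (1 3) (4 5 7) 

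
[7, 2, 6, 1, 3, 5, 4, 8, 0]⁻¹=[8, 3, 1, 4, 6, 5, 2, 0, 7]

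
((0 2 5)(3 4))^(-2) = (0 2 5)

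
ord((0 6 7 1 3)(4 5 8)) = 15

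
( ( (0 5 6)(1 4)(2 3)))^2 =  (0 6 5)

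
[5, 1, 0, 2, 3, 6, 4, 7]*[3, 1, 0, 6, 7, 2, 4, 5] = [2, 1, 3, 0, 6, 4, 7, 5]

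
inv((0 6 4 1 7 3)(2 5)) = (0 3 7 1 4 6)(2 5)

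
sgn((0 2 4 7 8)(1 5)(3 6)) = 1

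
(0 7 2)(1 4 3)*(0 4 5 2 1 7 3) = (0 3 7 1 5 2 4)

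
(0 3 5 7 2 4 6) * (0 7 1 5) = (0 3)(1 5)(2 4 6 7)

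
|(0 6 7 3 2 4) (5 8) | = 6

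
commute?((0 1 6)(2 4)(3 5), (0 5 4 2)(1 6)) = no:(0 1 6)(2 4)(3 5) * (0 5 4 2)(1 6) = (0 6 5 3 4), (0 5 4 2)(1 6) * (0 1 6)(2 4)(3 5) = (0 3 5 2 1)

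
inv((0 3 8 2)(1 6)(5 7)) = (0 2 8 3)(1 6)(5 7)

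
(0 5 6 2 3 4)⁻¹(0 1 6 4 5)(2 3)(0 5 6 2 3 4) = (0 6 5 1 2)(3 4)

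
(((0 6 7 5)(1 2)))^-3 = (0 6 7 5)(1 2)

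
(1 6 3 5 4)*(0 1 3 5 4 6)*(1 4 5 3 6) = (0 4 6 3 5 1)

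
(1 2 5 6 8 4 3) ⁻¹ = (1 3 4 8 6 5 2) 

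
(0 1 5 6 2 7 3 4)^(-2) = (0 3 2 5)(1 4 7 6)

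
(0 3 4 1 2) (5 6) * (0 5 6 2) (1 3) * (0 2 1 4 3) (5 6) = (0 4) (1 2 6 5) 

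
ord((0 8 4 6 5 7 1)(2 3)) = 14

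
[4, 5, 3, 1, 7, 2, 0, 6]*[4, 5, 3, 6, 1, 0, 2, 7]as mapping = [0→1, 1→0, 2→6, 3→5, 4→7, 5→3, 6→4, 7→2]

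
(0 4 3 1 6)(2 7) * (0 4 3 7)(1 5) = (0 3 5 1 6 4 7 2)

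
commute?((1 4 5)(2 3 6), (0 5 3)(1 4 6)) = no:(1 4 5)(2 3 6) * (0 5 3)(1 4 6) = (0 5 4 3 1 6 2), (0 5 3)(1 4 6) * (1 4 5)(2 3 6) = (0 1 5 6 4 2 3)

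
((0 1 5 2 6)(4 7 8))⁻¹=(0 6 2 5 1)(4 8 7)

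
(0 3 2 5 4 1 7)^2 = (0 2 4 7 3 5 1)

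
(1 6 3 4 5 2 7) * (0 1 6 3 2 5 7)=(0 1 3 4 7 6 2)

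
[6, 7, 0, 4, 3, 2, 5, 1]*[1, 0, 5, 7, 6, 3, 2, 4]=[2, 4, 1, 6, 7, 5, 3, 0]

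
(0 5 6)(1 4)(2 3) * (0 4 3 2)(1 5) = (0 1 3)(4 5 6)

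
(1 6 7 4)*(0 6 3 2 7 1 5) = (0 6 1 3 2 7 4 5)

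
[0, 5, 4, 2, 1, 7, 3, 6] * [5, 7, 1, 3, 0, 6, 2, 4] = [5, 6, 0, 1, 7, 4, 3, 2] 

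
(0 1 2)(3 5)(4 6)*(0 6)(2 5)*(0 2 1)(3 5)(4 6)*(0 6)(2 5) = (0 6)(1 3)(2 4 5)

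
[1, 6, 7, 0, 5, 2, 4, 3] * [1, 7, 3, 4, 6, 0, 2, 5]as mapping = [0→7, 1→2, 2→5, 3→1, 4→0, 5→3, 6→6, 7→4]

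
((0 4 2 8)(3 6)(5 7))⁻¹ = (0 8 2 4)(3 6)(5 7)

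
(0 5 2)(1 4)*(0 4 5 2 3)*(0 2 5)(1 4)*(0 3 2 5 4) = (0 4)(1 3 5 2)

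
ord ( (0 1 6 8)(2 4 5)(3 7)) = 12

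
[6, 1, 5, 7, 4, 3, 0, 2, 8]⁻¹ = [6, 1, 7, 5, 4, 2, 0, 3, 8]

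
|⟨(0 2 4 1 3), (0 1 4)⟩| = 60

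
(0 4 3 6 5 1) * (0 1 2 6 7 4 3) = (0 3 7 4)(2 6 5)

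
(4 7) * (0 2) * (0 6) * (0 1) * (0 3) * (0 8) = (0 2 6 1 3 8)(4 7)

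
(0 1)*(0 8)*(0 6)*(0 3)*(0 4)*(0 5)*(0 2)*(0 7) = (0 1 8 6 3 4 5 2 7)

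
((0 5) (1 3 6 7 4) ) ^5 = (0 5) 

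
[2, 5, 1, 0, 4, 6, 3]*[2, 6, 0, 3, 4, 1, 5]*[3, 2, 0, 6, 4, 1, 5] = [3, 2, 5, 0, 4, 1, 6]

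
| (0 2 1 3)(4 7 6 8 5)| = 20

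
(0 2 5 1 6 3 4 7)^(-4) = (0 6)(1 7)(2 3)(4 5)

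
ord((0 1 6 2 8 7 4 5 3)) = 9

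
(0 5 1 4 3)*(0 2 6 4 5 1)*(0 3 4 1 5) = (0 5 3 2 6 1)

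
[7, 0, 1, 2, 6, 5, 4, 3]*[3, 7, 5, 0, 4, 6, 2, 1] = [1, 3, 7, 5, 2, 6, 4, 0]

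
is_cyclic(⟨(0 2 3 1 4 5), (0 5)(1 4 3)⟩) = no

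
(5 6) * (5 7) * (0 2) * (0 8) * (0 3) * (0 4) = (0 2 8 3 4)(5 6 7)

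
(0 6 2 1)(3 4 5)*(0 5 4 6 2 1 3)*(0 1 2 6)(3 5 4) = (0 6 2 5 1 4 3)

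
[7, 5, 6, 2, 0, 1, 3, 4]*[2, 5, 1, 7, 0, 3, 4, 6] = [6, 3, 4, 1, 2, 5, 7, 0]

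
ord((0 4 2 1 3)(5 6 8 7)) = 20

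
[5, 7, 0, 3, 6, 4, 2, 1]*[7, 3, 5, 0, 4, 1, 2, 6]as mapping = [0→1, 1→6, 2→7, 3→0, 4→2, 5→4, 6→5, 7→3]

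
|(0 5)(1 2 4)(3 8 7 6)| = 12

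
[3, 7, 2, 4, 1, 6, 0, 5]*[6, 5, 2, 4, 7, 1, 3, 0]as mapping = [0→4, 1→0, 2→2, 3→7, 4→5, 5→3, 6→6, 7→1]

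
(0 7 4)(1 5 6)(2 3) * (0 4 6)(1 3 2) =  (0 7 6 3 1 5)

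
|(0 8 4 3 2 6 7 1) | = 8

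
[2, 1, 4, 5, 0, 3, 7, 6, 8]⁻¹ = [4, 1, 0, 5, 2, 3, 7, 6, 8]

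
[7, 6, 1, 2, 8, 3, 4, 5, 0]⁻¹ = [8, 2, 3, 5, 6, 7, 1, 0, 4]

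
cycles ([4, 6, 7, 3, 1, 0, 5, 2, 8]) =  (0 4 1 6 5)(2 7)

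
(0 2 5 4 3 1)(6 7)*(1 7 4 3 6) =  (0 2 5 3 7 1)(4 6)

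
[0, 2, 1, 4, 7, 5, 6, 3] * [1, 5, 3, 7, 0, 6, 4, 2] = [1, 3, 5, 0, 2, 6, 4, 7]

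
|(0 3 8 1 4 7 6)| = 7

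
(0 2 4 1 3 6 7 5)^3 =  (0 1 7 2 3 5 4 6)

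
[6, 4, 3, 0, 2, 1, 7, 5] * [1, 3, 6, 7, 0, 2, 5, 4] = [5, 0, 7, 1, 6, 3, 4, 2]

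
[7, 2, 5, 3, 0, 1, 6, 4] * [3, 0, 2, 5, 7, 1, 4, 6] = [6, 2, 1, 5, 3, 0, 4, 7]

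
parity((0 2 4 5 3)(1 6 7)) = even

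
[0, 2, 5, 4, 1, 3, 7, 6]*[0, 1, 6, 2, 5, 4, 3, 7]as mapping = [0→0, 1→6, 2→4, 3→5, 4→1, 5→2, 6→7, 7→3]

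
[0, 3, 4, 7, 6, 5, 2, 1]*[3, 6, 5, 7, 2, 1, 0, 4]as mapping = [0→3, 1→7, 2→2, 3→4, 4→0, 5→1, 6→5, 7→6]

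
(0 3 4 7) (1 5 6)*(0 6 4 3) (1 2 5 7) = (1 7 6 2 5 4) 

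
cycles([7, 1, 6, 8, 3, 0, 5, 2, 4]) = (0 7 2 6 5)(3 8 4)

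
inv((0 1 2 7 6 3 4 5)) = (0 5 4 3 6 7 2 1)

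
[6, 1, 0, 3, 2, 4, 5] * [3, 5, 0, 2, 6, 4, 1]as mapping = [0→1, 1→5, 2→3, 3→2, 4→0, 5→6, 6→4]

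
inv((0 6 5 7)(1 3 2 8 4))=(0 7 5 6)(1 4 8 2 3)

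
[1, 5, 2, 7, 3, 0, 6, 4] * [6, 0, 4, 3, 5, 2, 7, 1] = [0, 2, 4, 1, 3, 6, 7, 5]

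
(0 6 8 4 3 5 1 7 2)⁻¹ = (0 2 7 1 5 3 4 8 6)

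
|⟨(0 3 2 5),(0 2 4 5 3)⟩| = 120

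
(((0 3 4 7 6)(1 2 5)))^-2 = (0 7 3 6 4)(1 2 5)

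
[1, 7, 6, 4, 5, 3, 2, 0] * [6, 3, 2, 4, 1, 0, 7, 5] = [3, 5, 7, 1, 0, 4, 2, 6]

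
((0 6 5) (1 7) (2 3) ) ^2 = (0 5 6) 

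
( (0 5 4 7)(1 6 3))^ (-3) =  (0 5 4 7)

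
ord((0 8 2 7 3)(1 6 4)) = 15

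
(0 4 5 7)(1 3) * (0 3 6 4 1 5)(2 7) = (0 1 6 4)(2 7 3 5)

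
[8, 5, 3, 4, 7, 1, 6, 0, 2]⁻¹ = [7, 5, 8, 2, 3, 1, 6, 4, 0]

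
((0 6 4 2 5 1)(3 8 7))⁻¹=(0 1 5 2 4 6)(3 7 8)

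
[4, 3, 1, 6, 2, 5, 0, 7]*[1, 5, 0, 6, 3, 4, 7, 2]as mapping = [0→3, 1→6, 2→5, 3→7, 4→0, 5→4, 6→1, 7→2]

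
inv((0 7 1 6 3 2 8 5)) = (0 5 8 2 3 6 1 7)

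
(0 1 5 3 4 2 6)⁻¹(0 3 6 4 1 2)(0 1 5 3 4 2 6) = (0 2 5 6 1 4)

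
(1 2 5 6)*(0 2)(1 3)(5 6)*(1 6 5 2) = (0 1)(2 5)(3 6)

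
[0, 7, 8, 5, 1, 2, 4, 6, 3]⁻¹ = [0, 4, 5, 8, 6, 3, 7, 1, 2]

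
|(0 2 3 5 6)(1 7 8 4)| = 20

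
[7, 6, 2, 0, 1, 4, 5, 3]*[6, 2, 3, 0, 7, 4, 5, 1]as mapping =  [0→1, 1→5, 2→3, 3→6, 4→2, 5→7, 6→4, 7→0]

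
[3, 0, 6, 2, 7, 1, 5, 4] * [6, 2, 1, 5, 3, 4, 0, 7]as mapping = [0→5, 1→6, 2→0, 3→1, 4→7, 5→2, 6→4, 7→3]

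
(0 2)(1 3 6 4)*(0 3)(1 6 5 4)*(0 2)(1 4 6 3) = (1 2)(3 5 6 4)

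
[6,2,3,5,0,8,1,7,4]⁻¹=[4,6,1,2,8,3,0,7,5]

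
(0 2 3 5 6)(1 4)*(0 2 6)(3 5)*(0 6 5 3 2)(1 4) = (0 5 6)(2 3)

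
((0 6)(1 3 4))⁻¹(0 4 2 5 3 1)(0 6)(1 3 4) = (1 2 5 4 3 6)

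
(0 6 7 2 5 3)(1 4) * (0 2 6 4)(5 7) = (0 4 1)(2 7 6 5 3)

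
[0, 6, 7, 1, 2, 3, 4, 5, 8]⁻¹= [0, 3, 4, 5, 6, 7, 1, 2, 8]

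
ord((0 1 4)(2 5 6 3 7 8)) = 6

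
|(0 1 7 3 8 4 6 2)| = 8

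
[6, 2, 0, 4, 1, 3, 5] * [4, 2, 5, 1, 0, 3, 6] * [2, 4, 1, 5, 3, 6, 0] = [0, 6, 3, 2, 1, 4, 5]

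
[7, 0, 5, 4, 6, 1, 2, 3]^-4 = [6, 4, 7, 5, 1, 3, 0, 2]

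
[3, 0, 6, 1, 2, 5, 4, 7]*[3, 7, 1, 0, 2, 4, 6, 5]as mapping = [0→0, 1→3, 2→6, 3→7, 4→1, 5→4, 6→2, 7→5]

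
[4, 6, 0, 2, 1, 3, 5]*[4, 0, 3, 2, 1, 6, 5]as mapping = [0→1, 1→5, 2→4, 3→3, 4→0, 5→2, 6→6]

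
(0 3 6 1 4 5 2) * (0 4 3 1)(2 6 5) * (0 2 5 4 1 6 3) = (0 6 2 1)(3 4 5)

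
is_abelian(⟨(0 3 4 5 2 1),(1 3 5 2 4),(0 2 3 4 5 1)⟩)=no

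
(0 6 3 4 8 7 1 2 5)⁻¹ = (0 5 2 1 7 8 4 3 6)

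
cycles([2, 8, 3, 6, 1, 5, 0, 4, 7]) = (0 2 3 6)(1 8 7 4)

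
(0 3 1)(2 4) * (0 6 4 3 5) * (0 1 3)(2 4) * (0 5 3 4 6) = (0 3 4 6 2 5 1)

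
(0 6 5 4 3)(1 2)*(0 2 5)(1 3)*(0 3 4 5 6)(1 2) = (1 6 3)(2 4)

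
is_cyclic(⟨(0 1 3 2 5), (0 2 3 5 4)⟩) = no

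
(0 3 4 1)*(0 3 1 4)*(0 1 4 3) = (0 4 3 1)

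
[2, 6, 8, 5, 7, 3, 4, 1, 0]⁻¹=[8, 7, 0, 5, 6, 3, 1, 4, 2]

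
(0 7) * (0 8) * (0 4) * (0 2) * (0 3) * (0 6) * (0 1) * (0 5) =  (0 7 8 4 2 3 6 1 5)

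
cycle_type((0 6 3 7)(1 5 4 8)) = 4^2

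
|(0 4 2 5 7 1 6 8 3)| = 9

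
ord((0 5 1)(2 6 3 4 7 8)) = 6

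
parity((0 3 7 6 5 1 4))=even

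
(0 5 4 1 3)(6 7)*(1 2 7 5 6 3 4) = (0 6 5 1 4 2 7 3)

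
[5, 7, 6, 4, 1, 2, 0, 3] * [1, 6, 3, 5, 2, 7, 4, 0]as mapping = [0→7, 1→0, 2→4, 3→2, 4→6, 5→3, 6→1, 7→5]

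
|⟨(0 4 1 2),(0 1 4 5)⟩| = 20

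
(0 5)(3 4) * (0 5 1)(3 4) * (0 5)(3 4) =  (0 1 5)(3 4)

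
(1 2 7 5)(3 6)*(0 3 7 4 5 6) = (0 3)(1 2 4 5)(6 7)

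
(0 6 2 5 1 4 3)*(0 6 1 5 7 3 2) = (0 1 4 2 7 3 6)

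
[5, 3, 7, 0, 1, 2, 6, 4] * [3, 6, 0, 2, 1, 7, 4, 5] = [7, 2, 5, 3, 6, 0, 4, 1]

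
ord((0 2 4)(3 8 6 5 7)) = 15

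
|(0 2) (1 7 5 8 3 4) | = 6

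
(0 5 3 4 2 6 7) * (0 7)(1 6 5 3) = (0 3 4 2 5 1 6)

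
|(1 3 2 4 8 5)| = 6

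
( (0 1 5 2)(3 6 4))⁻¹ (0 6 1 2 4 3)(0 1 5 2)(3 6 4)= (0 3 6 1 4 5)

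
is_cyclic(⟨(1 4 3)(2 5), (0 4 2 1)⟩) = no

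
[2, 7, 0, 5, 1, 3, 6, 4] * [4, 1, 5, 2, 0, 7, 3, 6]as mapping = [0→5, 1→6, 2→4, 3→7, 4→1, 5→2, 6→3, 7→0]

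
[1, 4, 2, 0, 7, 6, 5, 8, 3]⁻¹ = [3, 0, 2, 8, 1, 6, 5, 4, 7]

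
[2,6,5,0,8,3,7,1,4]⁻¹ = [3,7,0,5,8,2,1,6,4]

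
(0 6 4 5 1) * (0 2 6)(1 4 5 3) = (1 2 6 5 4 3)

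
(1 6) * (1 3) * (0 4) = (0 4)(1 6 3)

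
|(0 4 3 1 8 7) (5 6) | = 6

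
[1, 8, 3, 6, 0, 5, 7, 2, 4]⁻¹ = [4, 0, 7, 2, 8, 5, 3, 6, 1]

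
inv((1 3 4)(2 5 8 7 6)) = (1 4 3)(2 6 7 8 5)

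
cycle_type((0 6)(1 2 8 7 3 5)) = 2.6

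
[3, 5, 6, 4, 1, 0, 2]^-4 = [3, 5, 2, 4, 1, 0, 6]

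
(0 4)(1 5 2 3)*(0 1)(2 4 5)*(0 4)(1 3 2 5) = (0 1 5)(3 4)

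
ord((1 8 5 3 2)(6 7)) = 10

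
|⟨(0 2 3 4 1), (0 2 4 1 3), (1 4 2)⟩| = 60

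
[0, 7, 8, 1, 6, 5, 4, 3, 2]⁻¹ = [0, 3, 8, 7, 6, 5, 4, 1, 2]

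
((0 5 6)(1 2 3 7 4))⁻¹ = (0 6 5)(1 4 7 3 2)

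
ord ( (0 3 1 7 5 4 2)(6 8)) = 14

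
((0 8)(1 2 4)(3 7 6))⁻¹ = (0 8)(1 4 2)(3 6 7)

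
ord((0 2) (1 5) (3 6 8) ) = 6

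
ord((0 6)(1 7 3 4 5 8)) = 6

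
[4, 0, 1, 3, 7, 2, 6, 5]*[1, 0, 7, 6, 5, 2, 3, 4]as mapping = [0→5, 1→1, 2→0, 3→6, 4→4, 5→7, 6→3, 7→2]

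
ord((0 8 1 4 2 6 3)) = 7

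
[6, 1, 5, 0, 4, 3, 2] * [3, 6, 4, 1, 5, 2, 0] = [0, 6, 2, 3, 5, 1, 4]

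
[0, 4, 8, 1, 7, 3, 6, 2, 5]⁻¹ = [0, 3, 7, 5, 1, 8, 6, 4, 2]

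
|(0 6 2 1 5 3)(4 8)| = 6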